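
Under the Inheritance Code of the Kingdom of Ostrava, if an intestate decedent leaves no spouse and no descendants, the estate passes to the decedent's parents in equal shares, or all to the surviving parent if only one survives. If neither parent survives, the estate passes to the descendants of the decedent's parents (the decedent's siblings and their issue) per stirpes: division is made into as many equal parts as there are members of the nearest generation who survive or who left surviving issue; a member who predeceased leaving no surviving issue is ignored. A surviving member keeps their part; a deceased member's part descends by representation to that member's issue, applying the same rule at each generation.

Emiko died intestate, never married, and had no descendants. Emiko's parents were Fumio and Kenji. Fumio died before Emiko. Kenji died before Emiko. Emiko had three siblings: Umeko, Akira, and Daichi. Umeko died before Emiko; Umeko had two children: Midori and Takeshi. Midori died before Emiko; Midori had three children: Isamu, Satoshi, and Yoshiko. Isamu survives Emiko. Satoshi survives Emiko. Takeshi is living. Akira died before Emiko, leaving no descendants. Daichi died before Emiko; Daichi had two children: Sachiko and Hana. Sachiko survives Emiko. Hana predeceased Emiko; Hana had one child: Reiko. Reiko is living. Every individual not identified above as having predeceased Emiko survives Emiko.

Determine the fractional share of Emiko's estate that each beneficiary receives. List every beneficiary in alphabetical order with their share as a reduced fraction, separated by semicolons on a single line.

Neither parent survives and there are no descendants, so the estate passes to Emiko's siblings and their issue per stirpes.
Akira left no surviving issue, so that branch lapses and is disregarded.
The estate is divided into 2 equal shares of 1/2 among Umeko, Daichi.
Umeko predeceased; the 1/2 allotted to Umeko's branch passes to Umeko's issue by representation.
The 1/2 is divided into 2 equal shares of 1/4 among Midori, Takeshi.
Midori predeceased; the 1/4 allotted to Midori's branch passes to Midori's issue by representation.
The 1/4 is divided into 3 equal shares of 1/12 among Isamu, Satoshi, Yoshiko.
Isamu is living and takes 1/12.
Satoshi is living and takes 1/12.
Yoshiko is living and takes 1/12.
Takeshi is living and takes 1/4.
Daichi predeceased; the 1/2 allotted to Daichi's branch passes to Daichi's issue by representation.
The 1/2 is divided into 2 equal shares of 1/4 among Sachiko, Hana.
Sachiko is living and takes 1/4.
Hana predeceased; the 1/4 allotted to Hana's branch passes to Hana's issue by representation.
Reiko is the sole taker at this level and receives the full 1/4.

Isamu 1/12; Reiko 1/4; Sachiko 1/4; Satoshi 1/12; Takeshi 1/4; Yoshiko 1/12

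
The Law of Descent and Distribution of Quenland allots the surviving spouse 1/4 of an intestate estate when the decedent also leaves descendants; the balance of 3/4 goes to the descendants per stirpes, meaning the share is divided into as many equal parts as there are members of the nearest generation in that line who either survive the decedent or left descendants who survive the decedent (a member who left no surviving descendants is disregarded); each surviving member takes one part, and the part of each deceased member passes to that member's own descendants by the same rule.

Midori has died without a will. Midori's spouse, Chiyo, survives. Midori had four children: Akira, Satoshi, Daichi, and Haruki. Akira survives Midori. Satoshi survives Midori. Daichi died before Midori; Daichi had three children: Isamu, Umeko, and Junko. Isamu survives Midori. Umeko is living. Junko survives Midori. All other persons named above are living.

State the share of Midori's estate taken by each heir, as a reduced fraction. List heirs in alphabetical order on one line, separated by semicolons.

Akira 3/16; Chiyo 1/4; Haruki 3/16; Isamu 1/16; Junko 1/16; Satoshi 3/16; Umeko 1/16

Chiyo, as surviving spouse, takes 1/4.
The remaining 3/4 passes to Midori's descendants per stirpes.
The 3/4 is divided into 4 equal shares of 3/16 among Akira, Satoshi, Daichi, Haruki.
Akira is living and takes 3/16.
Satoshi is living and takes 3/16.
Daichi predeceased; the 3/16 allotted to Daichi's branch passes to Daichi's issue by representation.
The 3/16 is divided into 3 equal shares of 1/16 among Isamu, Umeko, Junko.
Isamu is living and takes 1/16.
Umeko is living and takes 1/16.
Junko is living and takes 1/16.
Haruki is living and takes 3/16.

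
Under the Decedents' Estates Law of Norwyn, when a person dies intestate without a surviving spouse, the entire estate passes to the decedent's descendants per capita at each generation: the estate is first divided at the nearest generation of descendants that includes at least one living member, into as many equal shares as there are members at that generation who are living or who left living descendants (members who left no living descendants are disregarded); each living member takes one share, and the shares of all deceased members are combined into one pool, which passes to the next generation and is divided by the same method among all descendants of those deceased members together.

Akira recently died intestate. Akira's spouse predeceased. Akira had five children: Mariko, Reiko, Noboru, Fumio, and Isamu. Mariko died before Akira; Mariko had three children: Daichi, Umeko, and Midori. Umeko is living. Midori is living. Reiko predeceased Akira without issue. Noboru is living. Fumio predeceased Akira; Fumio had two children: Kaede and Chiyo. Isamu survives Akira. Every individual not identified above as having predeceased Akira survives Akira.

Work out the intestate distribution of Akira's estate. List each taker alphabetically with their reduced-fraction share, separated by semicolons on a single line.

Chiyo 1/10; Daichi 1/10; Isamu 1/4; Kaede 1/10; Midori 1/10; Noboru 1/4; Umeko 1/10

There is no surviving spouse, so the entire estate passes to Akira's descendants per capita at each generation.
At generation 1 (Mariko, Noboru, Fumio, Isamu) there are 4 shares of (1)/4 = 1/4 each.
Living: Noboru and Isamu — each takes 1/4.
Deceased: Mariko and Fumio. Their combined 1/2 is pooled and carried to generation 2.
At generation 2 (Daichi, Umeko, Midori, Kaede, Chiyo) there are 5 shares of (1/2)/5 = 1/10 each.
Living: Daichi, Umeko, Midori, Kaede, and Chiyo — each takes 1/10.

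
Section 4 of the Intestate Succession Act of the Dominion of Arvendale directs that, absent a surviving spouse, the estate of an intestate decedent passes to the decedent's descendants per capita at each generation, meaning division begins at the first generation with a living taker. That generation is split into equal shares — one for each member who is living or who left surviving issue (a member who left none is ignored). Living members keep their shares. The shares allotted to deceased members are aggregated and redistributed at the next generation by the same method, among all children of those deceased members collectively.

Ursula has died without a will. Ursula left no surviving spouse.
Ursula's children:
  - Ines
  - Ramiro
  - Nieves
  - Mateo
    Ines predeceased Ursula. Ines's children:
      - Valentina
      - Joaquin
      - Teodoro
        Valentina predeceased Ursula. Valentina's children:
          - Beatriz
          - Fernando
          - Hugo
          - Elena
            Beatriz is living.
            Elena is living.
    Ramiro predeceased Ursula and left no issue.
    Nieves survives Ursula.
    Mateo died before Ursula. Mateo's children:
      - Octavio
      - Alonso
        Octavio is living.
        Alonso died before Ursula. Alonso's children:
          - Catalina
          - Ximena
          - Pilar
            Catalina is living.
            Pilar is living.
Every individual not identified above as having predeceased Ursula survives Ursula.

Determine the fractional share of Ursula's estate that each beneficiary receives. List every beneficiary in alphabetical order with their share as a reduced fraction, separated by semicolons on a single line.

Beatriz 4/105; Catalina 4/105; Elena 4/105; Fernando 4/105; Hugo 4/105; Joaquin 2/15; Nieves 1/3; Octavio 2/15; Pilar 4/105; Teodoro 2/15; Ximena 4/105

There is no surviving spouse, so the entire estate passes to Ursula's descendants per capita at each generation.
At generation 1 (Ines, Nieves, Mateo) there are 3 shares of (1)/3 = 1/3 each.
Living: Nieves — each takes 1/3.
Deceased: Ines and Mateo. Their combined 2/3 is pooled and carried to generation 2.
At generation 2 (Valentina, Joaquin, Teodoro, Octavio, Alonso) there are 5 shares of (2/3)/5 = 2/15 each.
Living: Joaquin, Teodoro, and Octavio — each takes 2/15.
Deceased: Valentina and Alonso. Their combined 4/15 is pooled and carried to generation 3.
At generation 3 (Beatriz, Fernando, Hugo, Elena, Catalina, Ximena, Pilar) there are 7 shares of (4/15)/7 = 4/105 each.
Living: Beatriz, Fernando, Hugo, Elena, Catalina, Ximena, and Pilar — each takes 4/105.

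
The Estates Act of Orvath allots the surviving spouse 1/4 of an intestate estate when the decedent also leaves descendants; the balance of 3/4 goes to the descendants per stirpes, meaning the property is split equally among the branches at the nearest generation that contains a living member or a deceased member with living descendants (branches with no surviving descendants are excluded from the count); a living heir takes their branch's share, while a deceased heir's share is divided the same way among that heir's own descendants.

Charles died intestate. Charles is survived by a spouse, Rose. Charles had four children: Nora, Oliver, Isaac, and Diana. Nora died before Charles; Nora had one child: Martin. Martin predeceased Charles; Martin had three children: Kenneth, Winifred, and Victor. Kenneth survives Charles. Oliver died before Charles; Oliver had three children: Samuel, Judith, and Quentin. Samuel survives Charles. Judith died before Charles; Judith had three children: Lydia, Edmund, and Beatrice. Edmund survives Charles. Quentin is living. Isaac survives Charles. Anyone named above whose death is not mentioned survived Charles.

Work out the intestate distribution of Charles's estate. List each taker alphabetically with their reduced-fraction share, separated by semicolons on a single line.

Beatrice 1/48; Diana 3/16; Edmund 1/48; Isaac 3/16; Kenneth 1/16; Lydia 1/48; Quentin 1/16; Rose 1/4; Samuel 1/16; Victor 1/16; Winifred 1/16

Rose, as surviving spouse, takes 1/4.
The remaining 3/4 passes to Charles's descendants per stirpes.
The 3/4 is divided into 4 equal shares of 3/16 among Nora, Oliver, Isaac, Diana.
Nora predeceased; the 3/16 allotted to Nora's branch passes to Nora's issue by representation.
Martin's line is the sole branch at this level, so the full 3/16 passes to Martin's issue by representation.
The 3/16 is divided into 3 equal shares of 1/16 among Kenneth, Winifred, Victor.
Kenneth is living and takes 1/16.
Winifred is living and takes 1/16.
Victor is living and takes 1/16.
Oliver predeceased; the 3/16 allotted to Oliver's branch passes to Oliver's issue by representation.
The 3/16 is divided into 3 equal shares of 1/16 among Samuel, Judith, Quentin.
Samuel is living and takes 1/16.
Judith predeceased; the 1/16 allotted to Judith's branch passes to Judith's issue by representation.
The 1/16 is divided into 3 equal shares of 1/48 among Lydia, Edmund, Beatrice.
Lydia is living and takes 1/48.
Edmund is living and takes 1/48.
Beatrice is living and takes 1/48.
Quentin is living and takes 1/16.
Isaac is living and takes 3/16.
Diana is living and takes 3/16.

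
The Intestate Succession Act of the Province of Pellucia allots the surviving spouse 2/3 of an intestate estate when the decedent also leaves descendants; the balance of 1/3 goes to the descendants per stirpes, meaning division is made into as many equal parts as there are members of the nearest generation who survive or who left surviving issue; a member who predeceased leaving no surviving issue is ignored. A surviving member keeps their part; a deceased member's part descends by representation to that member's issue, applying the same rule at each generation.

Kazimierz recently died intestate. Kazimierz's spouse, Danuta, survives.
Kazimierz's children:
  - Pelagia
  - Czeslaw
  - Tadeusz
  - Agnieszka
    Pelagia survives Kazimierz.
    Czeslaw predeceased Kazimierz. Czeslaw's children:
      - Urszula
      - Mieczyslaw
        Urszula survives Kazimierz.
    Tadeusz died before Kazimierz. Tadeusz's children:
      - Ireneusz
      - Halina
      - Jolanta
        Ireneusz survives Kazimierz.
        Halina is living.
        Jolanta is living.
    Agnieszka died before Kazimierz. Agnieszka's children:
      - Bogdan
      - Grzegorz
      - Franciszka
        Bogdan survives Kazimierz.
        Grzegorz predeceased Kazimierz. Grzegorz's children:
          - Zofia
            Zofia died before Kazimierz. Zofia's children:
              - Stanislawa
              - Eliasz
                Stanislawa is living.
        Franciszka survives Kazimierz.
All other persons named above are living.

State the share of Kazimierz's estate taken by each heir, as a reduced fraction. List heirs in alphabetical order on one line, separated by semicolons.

Danuta, as surviving spouse, takes 2/3.
The remaining 1/3 passes to Kazimierz's descendants per stirpes.
The 1/3 is divided into 4 equal shares of 1/12 among Pelagia, Czeslaw, Tadeusz, Agnieszka.
Pelagia is living and takes 1/12.
Czeslaw predeceased; the 1/12 allotted to Czeslaw's branch passes to Czeslaw's issue by representation.
The 1/12 is divided into 2 equal shares of 1/24 among Urszula, Mieczyslaw.
Urszula is living and takes 1/24.
Mieczyslaw is living and takes 1/24.
Tadeusz predeceased; the 1/12 allotted to Tadeusz's branch passes to Tadeusz's issue by representation.
The 1/12 is divided into 3 equal shares of 1/36 among Ireneusz, Halina, Jolanta.
Ireneusz is living and takes 1/36.
Halina is living and takes 1/36.
Jolanta is living and takes 1/36.
Agnieszka predeceased; the 1/12 allotted to Agnieszka's branch passes to Agnieszka's issue by representation.
The 1/12 is divided into 3 equal shares of 1/36 among Bogdan, Grzegorz, Franciszka.
Bogdan is living and takes 1/36.
Grzegorz predeceased; the 1/36 allotted to Grzegorz's branch passes to Grzegorz's issue by representation.
Zofia's line is the sole branch at this level, so the full 1/36 passes to Zofia's issue by representation.
The 1/36 is divided into 2 equal shares of 1/72 among Stanislawa, Eliasz.
Stanislawa is living and takes 1/72.
Eliasz is living and takes 1/72.
Franciszka is living and takes 1/36.

Bogdan 1/36; Danuta 2/3; Eliasz 1/72; Franciszka 1/36; Halina 1/36; Ireneusz 1/36; Jolanta 1/36; Mieczyslaw 1/24; Pelagia 1/12; Stanislawa 1/72; Urszula 1/24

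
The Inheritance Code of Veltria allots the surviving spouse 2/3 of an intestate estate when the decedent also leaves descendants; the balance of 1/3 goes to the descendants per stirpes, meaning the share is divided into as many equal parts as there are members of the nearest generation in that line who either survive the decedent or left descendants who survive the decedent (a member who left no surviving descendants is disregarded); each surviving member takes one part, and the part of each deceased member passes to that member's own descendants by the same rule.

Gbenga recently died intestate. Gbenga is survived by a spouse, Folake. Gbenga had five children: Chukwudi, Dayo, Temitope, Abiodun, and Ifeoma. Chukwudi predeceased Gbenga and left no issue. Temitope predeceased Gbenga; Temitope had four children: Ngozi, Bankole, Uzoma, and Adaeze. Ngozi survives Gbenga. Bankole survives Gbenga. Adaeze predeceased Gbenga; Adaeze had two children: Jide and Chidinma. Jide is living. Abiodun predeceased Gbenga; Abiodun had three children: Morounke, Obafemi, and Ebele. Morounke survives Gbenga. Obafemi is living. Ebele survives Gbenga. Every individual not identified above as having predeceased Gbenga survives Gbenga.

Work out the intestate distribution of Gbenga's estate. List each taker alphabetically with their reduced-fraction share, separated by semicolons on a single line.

Folake, as surviving spouse, takes 2/3.
The remaining 1/3 passes to Gbenga's descendants per stirpes.
Chukwudi left no surviving issue, so that branch lapses and is disregarded.
The 1/3 is divided into 4 equal shares of 1/12 among Dayo, Temitope, Abiodun, Ifeoma.
Dayo is living and takes 1/12.
Temitope predeceased; the 1/12 allotted to Temitope's branch passes to Temitope's issue by representation.
The 1/12 is divided into 4 equal shares of 1/48 among Ngozi, Bankole, Uzoma, Adaeze.
Ngozi is living and takes 1/48.
Bankole is living and takes 1/48.
Uzoma is living and takes 1/48.
Adaeze predeceased; the 1/48 allotted to Adaeze's branch passes to Adaeze's issue by representation.
The 1/48 is divided into 2 equal shares of 1/96 among Jide, Chidinma.
Jide is living and takes 1/96.
Chidinma is living and takes 1/96.
Abiodun predeceased; the 1/12 allotted to Abiodun's branch passes to Abiodun's issue by representation.
The 1/12 is divided into 3 equal shares of 1/36 among Morounke, Obafemi, Ebele.
Morounke is living and takes 1/36.
Obafemi is living and takes 1/36.
Ebele is living and takes 1/36.
Ifeoma is living and takes 1/12.

Bankole 1/48; Chidinma 1/96; Dayo 1/12; Ebele 1/36; Folake 2/3; Ifeoma 1/12; Jide 1/96; Morounke 1/36; Ngozi 1/48; Obafemi 1/36; Uzoma 1/48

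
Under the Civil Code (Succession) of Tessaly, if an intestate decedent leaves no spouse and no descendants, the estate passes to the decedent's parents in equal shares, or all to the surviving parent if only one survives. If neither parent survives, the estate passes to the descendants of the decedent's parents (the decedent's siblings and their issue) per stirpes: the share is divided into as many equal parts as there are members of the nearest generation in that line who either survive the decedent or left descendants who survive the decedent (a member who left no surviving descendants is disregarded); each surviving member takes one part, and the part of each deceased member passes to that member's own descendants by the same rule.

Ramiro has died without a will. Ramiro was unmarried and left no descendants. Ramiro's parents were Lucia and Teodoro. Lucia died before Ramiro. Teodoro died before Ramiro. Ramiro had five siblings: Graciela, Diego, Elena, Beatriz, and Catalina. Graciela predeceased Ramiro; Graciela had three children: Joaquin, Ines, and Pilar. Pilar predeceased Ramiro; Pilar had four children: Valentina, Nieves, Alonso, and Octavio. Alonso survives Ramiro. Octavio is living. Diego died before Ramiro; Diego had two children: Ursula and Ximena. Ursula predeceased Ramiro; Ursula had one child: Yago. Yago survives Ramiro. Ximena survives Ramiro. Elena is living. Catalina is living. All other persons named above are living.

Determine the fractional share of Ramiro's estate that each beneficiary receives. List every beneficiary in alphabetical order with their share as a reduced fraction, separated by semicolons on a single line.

Neither parent survives and there are no descendants, so the estate passes to Ramiro's siblings and their issue per stirpes.
The estate is divided into 5 equal shares of 1/5 among Graciela, Diego, Elena, Beatriz, Catalina.
Graciela predeceased; the 1/5 allotted to Graciela's branch passes to Graciela's issue by representation.
The 1/5 is divided into 3 equal shares of 1/15 among Joaquin, Ines, Pilar.
Joaquin is living and takes 1/15.
Ines is living and takes 1/15.
Pilar predeceased; the 1/15 allotted to Pilar's branch passes to Pilar's issue by representation.
The 1/15 is divided into 4 equal shares of 1/60 among Valentina, Nieves, Alonso, Octavio.
Valentina is living and takes 1/60.
Nieves is living and takes 1/60.
Alonso is living and takes 1/60.
Octavio is living and takes 1/60.
Diego predeceased; the 1/5 allotted to Diego's branch passes to Diego's issue by representation.
The 1/5 is divided into 2 equal shares of 1/10 among Ursula, Ximena.
Ursula predeceased; the 1/10 allotted to Ursula's branch passes to Ursula's issue by representation.
Yago is the sole taker at this level and receives the full 1/10.
Ximena is living and takes 1/10.
Elena is living and takes 1/5.
Beatriz is living and takes 1/5.
Catalina is living and takes 1/5.

Alonso 1/60; Beatriz 1/5; Catalina 1/5; Elena 1/5; Ines 1/15; Joaquin 1/15; Nieves 1/60; Octavio 1/60; Valentina 1/60; Ximena 1/10; Yago 1/10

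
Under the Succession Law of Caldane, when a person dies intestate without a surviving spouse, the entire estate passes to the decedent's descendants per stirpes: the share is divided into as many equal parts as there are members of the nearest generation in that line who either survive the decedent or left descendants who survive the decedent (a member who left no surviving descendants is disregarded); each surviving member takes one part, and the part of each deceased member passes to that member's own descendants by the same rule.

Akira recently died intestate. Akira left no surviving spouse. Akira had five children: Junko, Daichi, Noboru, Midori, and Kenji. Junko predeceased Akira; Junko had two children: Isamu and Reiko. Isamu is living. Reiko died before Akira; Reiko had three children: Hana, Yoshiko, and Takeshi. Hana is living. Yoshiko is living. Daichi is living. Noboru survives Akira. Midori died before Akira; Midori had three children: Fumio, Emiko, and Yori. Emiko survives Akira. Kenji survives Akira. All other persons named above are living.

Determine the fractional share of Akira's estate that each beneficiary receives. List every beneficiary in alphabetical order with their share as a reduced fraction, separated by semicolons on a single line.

Daichi 1/5; Emiko 1/15; Fumio 1/15; Hana 1/30; Isamu 1/10; Kenji 1/5; Noboru 1/5; Takeshi 1/30; Yori 1/15; Yoshiko 1/30

There is no surviving spouse, so the entire estate passes to Akira's descendants per stirpes.
The estate is divided into 5 equal shares of 1/5 among Junko, Daichi, Noboru, Midori, Kenji.
Junko predeceased; the 1/5 allotted to Junko's branch passes to Junko's issue by representation.
The 1/5 is divided into 2 equal shares of 1/10 among Isamu, Reiko.
Isamu is living and takes 1/10.
Reiko predeceased; the 1/10 allotted to Reiko's branch passes to Reiko's issue by representation.
The 1/10 is divided into 3 equal shares of 1/30 among Hana, Yoshiko, Takeshi.
Hana is living and takes 1/30.
Yoshiko is living and takes 1/30.
Takeshi is living and takes 1/30.
Daichi is living and takes 1/5.
Noboru is living and takes 1/5.
Midori predeceased; the 1/5 allotted to Midori's branch passes to Midori's issue by representation.
The 1/5 is divided into 3 equal shares of 1/15 among Fumio, Emiko, Yori.
Fumio is living and takes 1/15.
Emiko is living and takes 1/15.
Yori is living and takes 1/15.
Kenji is living and takes 1/5.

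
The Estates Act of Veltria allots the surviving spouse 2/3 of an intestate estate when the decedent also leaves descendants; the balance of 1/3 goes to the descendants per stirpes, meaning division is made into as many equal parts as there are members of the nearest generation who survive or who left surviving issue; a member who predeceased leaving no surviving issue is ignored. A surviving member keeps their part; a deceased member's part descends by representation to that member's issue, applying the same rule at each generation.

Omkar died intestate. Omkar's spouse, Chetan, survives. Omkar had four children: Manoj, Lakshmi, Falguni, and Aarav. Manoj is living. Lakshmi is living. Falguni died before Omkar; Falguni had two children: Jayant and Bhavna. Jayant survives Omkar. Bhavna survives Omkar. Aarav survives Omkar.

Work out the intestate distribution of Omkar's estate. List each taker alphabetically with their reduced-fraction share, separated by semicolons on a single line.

Aarav 1/12; Bhavna 1/24; Chetan 2/3; Jayant 1/24; Lakshmi 1/12; Manoj 1/12

Chetan, as surviving spouse, takes 2/3.
The remaining 1/3 passes to Omkar's descendants per stirpes.
The 1/3 is divided into 4 equal shares of 1/12 among Manoj, Lakshmi, Falguni, Aarav.
Manoj is living and takes 1/12.
Lakshmi is living and takes 1/12.
Falguni predeceased; the 1/12 allotted to Falguni's branch passes to Falguni's issue by representation.
The 1/12 is divided into 2 equal shares of 1/24 among Jayant, Bhavna.
Jayant is living and takes 1/24.
Bhavna is living and takes 1/24.
Aarav is living and takes 1/12.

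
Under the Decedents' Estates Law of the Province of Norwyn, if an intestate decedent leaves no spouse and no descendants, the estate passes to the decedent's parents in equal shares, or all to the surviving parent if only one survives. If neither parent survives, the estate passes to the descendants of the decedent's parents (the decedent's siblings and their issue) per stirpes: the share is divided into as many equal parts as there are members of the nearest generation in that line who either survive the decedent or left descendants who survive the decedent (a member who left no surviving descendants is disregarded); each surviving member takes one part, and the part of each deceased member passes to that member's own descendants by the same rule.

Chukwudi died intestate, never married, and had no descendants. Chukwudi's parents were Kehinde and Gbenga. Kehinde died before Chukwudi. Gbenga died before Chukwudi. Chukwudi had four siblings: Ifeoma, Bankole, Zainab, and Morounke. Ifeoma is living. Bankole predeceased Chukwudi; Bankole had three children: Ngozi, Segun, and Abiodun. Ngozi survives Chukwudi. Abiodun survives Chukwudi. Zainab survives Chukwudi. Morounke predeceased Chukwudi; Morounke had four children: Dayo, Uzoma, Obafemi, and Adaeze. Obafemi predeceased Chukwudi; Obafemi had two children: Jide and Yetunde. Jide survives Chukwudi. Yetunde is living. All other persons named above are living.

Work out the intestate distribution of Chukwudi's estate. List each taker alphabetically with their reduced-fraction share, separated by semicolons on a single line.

Neither parent survives and there are no descendants, so the estate passes to Chukwudi's siblings and their issue per stirpes.
The estate is divided into 4 equal shares of 1/4 among Ifeoma, Bankole, Zainab, Morounke.
Ifeoma is living and takes 1/4.
Bankole predeceased; the 1/4 allotted to Bankole's branch passes to Bankole's issue by representation.
The 1/4 is divided into 3 equal shares of 1/12 among Ngozi, Segun, Abiodun.
Ngozi is living and takes 1/12.
Segun is living and takes 1/12.
Abiodun is living and takes 1/12.
Zainab is living and takes 1/4.
Morounke predeceased; the 1/4 allotted to Morounke's branch passes to Morounke's issue by representation.
The 1/4 is divided into 4 equal shares of 1/16 among Dayo, Uzoma, Obafemi, Adaeze.
Dayo is living and takes 1/16.
Uzoma is living and takes 1/16.
Obafemi predeceased; the 1/16 allotted to Obafemi's branch passes to Obafemi's issue by representation.
The 1/16 is divided into 2 equal shares of 1/32 among Jide, Yetunde.
Jide is living and takes 1/32.
Yetunde is living and takes 1/32.
Adaeze is living and takes 1/16.

Abiodun 1/12; Adaeze 1/16; Dayo 1/16; Ifeoma 1/4; Jide 1/32; Ngozi 1/12; Segun 1/12; Uzoma 1/16; Yetunde 1/32; Zainab 1/4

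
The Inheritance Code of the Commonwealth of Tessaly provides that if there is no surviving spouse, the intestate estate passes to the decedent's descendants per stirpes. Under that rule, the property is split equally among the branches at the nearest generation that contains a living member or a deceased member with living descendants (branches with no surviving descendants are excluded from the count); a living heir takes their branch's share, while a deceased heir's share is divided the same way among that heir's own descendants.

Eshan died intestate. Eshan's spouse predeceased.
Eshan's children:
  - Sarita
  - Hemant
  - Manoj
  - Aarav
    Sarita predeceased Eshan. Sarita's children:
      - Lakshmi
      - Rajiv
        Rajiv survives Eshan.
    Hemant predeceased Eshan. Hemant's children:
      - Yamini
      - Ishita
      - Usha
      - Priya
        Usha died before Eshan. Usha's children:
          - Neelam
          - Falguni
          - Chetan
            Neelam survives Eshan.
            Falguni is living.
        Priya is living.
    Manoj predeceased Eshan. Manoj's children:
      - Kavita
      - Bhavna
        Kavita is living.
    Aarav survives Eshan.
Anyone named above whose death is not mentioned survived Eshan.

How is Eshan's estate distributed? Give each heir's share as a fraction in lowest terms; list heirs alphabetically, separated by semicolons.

There is no surviving spouse, so the entire estate passes to Eshan's descendants per stirpes.
The estate is divided into 4 equal shares of 1/4 among Sarita, Hemant, Manoj, Aarav.
Sarita predeceased; the 1/4 allotted to Sarita's branch passes to Sarita's issue by representation.
The 1/4 is divided into 2 equal shares of 1/8 among Lakshmi, Rajiv.
Lakshmi is living and takes 1/8.
Rajiv is living and takes 1/8.
Hemant predeceased; the 1/4 allotted to Hemant's branch passes to Hemant's issue by representation.
The 1/4 is divided into 4 equal shares of 1/16 among Yamini, Ishita, Usha, Priya.
Yamini is living and takes 1/16.
Ishita is living and takes 1/16.
Usha predeceased; the 1/16 allotted to Usha's branch passes to Usha's issue by representation.
The 1/16 is divided into 3 equal shares of 1/48 among Neelam, Falguni, Chetan.
Neelam is living and takes 1/48.
Falguni is living and takes 1/48.
Chetan is living and takes 1/48.
Priya is living and takes 1/16.
Manoj predeceased; the 1/4 allotted to Manoj's branch passes to Manoj's issue by representation.
The 1/4 is divided into 2 equal shares of 1/8 among Kavita, Bhavna.
Kavita is living and takes 1/8.
Bhavna is living and takes 1/8.
Aarav is living and takes 1/4.

Aarav 1/4; Bhavna 1/8; Chetan 1/48; Falguni 1/48; Ishita 1/16; Kavita 1/8; Lakshmi 1/8; Neelam 1/48; Priya 1/16; Rajiv 1/8; Yamini 1/16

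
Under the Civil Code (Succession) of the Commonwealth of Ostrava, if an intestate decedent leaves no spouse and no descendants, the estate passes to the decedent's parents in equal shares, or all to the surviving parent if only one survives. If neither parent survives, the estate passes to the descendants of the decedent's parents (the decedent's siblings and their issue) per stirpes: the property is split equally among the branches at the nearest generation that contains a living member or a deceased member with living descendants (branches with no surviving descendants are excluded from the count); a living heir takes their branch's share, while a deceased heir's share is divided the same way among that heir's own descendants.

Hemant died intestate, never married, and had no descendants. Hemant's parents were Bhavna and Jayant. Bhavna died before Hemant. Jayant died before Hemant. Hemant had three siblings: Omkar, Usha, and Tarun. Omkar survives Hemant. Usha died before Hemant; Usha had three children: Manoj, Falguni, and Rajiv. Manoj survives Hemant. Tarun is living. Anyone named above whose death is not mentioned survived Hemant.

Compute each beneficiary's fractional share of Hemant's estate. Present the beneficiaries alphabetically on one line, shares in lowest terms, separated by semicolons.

Neither parent survives and there are no descendants, so the estate passes to Hemant's siblings and their issue per stirpes.
The estate is divided into 3 equal shares of 1/3 among Omkar, Usha, Tarun.
Omkar is living and takes 1/3.
Usha predeceased; the 1/3 allotted to Usha's branch passes to Usha's issue by representation.
The 1/3 is divided into 3 equal shares of 1/9 among Manoj, Falguni, Rajiv.
Manoj is living and takes 1/9.
Falguni is living and takes 1/9.
Rajiv is living and takes 1/9.
Tarun is living and takes 1/3.

Falguni 1/9; Manoj 1/9; Omkar 1/3; Rajiv 1/9; Tarun 1/3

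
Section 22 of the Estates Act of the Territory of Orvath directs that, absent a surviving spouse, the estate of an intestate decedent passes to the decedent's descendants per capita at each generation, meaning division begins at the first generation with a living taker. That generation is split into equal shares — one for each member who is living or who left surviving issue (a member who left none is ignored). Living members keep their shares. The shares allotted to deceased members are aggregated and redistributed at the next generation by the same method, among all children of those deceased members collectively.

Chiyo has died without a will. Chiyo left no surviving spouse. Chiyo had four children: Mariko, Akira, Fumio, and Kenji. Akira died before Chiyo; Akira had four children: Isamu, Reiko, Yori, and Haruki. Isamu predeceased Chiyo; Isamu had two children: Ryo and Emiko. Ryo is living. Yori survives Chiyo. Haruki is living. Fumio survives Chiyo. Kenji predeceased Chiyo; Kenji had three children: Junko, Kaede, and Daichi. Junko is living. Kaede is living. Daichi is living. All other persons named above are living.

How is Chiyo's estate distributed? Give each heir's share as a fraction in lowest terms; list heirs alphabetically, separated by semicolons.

Daichi 1/14; Emiko 1/28; Fumio 1/4; Haruki 1/14; Junko 1/14; Kaede 1/14; Mariko 1/4; Reiko 1/14; Ryo 1/28; Yori 1/14

There is no surviving spouse, so the entire estate passes to Chiyo's descendants per capita at each generation.
At generation 1 (Mariko, Akira, Fumio, Kenji) there are 4 shares of (1)/4 = 1/4 each.
Living: Mariko and Fumio — each takes 1/4.
Deceased: Akira and Kenji. Their combined 1/2 is pooled and carried to generation 2.
At generation 2 (Isamu, Reiko, Yori, Haruki, Junko, Kaede, Daichi) there are 7 shares of (1/2)/7 = 1/14 each.
Living: Reiko, Yori, Haruki, Junko, Kaede, and Daichi — each takes 1/14.
Deceased: Isamu. That 1/14 share is carried to generation 3.
At generation 3 (Ryo, Emiko) there are 2 shares of (1/14)/2 = 1/28 each.
Living: Ryo and Emiko — each takes 1/28.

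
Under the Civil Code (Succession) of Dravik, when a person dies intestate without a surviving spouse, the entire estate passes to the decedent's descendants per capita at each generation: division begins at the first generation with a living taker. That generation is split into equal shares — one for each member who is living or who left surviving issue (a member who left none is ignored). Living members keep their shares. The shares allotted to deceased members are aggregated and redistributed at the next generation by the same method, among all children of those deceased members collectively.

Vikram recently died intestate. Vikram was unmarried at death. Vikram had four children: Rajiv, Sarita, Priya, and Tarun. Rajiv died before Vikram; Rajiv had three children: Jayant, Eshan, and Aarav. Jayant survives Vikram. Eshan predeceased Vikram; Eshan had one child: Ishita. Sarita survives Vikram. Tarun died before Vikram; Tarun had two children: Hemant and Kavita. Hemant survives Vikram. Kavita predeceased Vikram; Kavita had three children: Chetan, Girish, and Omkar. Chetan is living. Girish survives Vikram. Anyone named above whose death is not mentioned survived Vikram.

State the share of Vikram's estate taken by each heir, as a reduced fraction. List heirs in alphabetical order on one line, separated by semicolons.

There is no surviving spouse, so the entire estate passes to Vikram's descendants per capita at each generation.
At generation 1 (Rajiv, Sarita, Priya, Tarun) there are 4 shares of (1)/4 = 1/4 each.
Living: Sarita and Priya — each takes 1/4.
Deceased: Rajiv and Tarun. Their combined 1/2 is pooled and carried to generation 2.
At generation 2 (Jayant, Eshan, Aarav, Hemant, Kavita) there are 5 shares of (1/2)/5 = 1/10 each.
Living: Jayant, Aarav, and Hemant — each takes 1/10.
Deceased: Eshan and Kavita. Their combined 1/5 is pooled and carried to generation 3.
At generation 3 (Ishita, Chetan, Girish, Omkar) there are 4 shares of (1/5)/4 = 1/20 each.
Living: Ishita, Chetan, Girish, and Omkar — each takes 1/20.

Aarav 1/10; Chetan 1/20; Girish 1/20; Hemant 1/10; Ishita 1/20; Jayant 1/10; Omkar 1/20; Priya 1/4; Sarita 1/4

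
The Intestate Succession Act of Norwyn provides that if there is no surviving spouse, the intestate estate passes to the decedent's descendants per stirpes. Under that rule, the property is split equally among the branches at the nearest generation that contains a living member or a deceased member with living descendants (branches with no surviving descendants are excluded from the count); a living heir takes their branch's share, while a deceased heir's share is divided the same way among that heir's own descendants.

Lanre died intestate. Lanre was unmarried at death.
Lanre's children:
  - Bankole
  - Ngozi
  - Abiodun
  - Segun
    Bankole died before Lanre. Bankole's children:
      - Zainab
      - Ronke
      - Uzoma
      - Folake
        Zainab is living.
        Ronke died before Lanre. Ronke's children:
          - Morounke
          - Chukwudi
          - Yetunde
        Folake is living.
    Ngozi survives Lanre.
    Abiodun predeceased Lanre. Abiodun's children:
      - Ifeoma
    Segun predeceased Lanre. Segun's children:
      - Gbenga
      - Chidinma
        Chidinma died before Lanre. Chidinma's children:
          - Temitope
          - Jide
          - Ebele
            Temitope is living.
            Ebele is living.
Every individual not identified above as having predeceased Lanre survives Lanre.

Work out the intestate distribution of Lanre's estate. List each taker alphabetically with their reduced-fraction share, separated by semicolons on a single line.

Chukwudi 1/48; Ebele 1/24; Folake 1/16; Gbenga 1/8; Ifeoma 1/4; Jide 1/24; Morounke 1/48; Ngozi 1/4; Temitope 1/24; Uzoma 1/16; Yetunde 1/48; Zainab 1/16

There is no surviving spouse, so the entire estate passes to Lanre's descendants per stirpes.
The estate is divided into 4 equal shares of 1/4 among Bankole, Ngozi, Abiodun, Segun.
Bankole predeceased; the 1/4 allotted to Bankole's branch passes to Bankole's issue by representation.
The 1/4 is divided into 4 equal shares of 1/16 among Zainab, Ronke, Uzoma, Folake.
Zainab is living and takes 1/16.
Ronke predeceased; the 1/16 allotted to Ronke's branch passes to Ronke's issue by representation.
The 1/16 is divided into 3 equal shares of 1/48 among Morounke, Chukwudi, Yetunde.
Morounke is living and takes 1/48.
Chukwudi is living and takes 1/48.
Yetunde is living and takes 1/48.
Uzoma is living and takes 1/16.
Folake is living and takes 1/16.
Ngozi is living and takes 1/4.
Abiodun predeceased; the 1/4 allotted to Abiodun's branch passes to Abiodun's issue by representation.
Ifeoma is the sole taker at this level and receives the full 1/4.
Segun predeceased; the 1/4 allotted to Segun's branch passes to Segun's issue by representation.
The 1/4 is divided into 2 equal shares of 1/8 among Gbenga, Chidinma.
Gbenga is living and takes 1/8.
Chidinma predeceased; the 1/8 allotted to Chidinma's branch passes to Chidinma's issue by representation.
The 1/8 is divided into 3 equal shares of 1/24 among Temitope, Jide, Ebele.
Temitope is living and takes 1/24.
Jide is living and takes 1/24.
Ebele is living and takes 1/24.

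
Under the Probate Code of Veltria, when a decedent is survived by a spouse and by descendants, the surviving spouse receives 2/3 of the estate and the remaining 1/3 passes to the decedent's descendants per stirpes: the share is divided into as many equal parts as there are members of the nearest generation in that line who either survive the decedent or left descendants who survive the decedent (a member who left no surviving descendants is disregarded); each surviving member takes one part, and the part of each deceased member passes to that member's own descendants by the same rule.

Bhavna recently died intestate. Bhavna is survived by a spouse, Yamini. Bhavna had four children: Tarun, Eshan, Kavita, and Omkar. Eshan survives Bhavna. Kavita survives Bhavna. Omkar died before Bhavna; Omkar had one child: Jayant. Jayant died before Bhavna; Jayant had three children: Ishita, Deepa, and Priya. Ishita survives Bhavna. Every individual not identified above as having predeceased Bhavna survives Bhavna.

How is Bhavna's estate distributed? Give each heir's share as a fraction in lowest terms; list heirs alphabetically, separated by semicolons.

Yamini, as surviving spouse, takes 2/3.
The remaining 1/3 passes to Bhavna's descendants per stirpes.
The 1/3 is divided into 4 equal shares of 1/12 among Tarun, Eshan, Kavita, Omkar.
Tarun is living and takes 1/12.
Eshan is living and takes 1/12.
Kavita is living and takes 1/12.
Omkar predeceased; the 1/12 allotted to Omkar's branch passes to Omkar's issue by representation.
Jayant's line is the sole branch at this level, so the full 1/12 passes to Jayant's issue by representation.
The 1/12 is divided into 3 equal shares of 1/36 among Ishita, Deepa, Priya.
Ishita is living and takes 1/36.
Deepa is living and takes 1/36.
Priya is living and takes 1/36.

Deepa 1/36; Eshan 1/12; Ishita 1/36; Kavita 1/12; Priya 1/36; Tarun 1/12; Yamini 2/3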